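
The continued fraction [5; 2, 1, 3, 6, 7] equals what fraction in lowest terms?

2649/494

Using pₖ = aₖpₖ₋₁ + pₖ₋₂ and qₖ = aₖqₖ₋₁ + qₖ₋₂:
  k=0: a=5, p=5, q=1
  k=1: a=2, p=11, q=2
  k=2: a=1, p=16, q=3
  k=3: a=3, p=59, q=11
  k=4: a=6, p=370, q=69
  k=5: a=7, p=2649, q=494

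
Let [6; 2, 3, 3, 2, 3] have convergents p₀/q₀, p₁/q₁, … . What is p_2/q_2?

Using pₖ = aₖpₖ₋₁ + pₖ₋₂, qₖ = aₖqₖ₋₁ + qₖ₋₂ (with p₋₁=1, p₋₂=0, q₋₁=0, q₋₂=1):
  k=0: a=6, p=6, q=1
  k=1: a=2, p=13, q=2
  k=2: a=3, p=45, q=7

45/7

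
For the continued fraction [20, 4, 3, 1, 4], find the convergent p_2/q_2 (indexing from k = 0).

263/13

Using pₖ = aₖpₖ₋₁ + pₖ₋₂, qₖ = aₖqₖ₋₁ + qₖ₋₂ (with p₋₁=1, p₋₂=0, q₋₁=0, q₋₂=1):
  k=0: a=20, p=20, q=1
  k=1: a=4, p=81, q=4
  k=2: a=3, p=263, q=13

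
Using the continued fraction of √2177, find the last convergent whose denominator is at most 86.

√2177 = [46; 1, 1, 1, 12, 1, 1, 1, 92, …] (period length 8).
Convergents:
  p_0/q_0 = 46/1
  p_1/q_1 = 47/1
  p_2/q_2 = 93/2
  p_3/q_3 = 140/3
  p_4/q_4 = 1773/38
  p_5/q_5 = 1913/41
  p_6/q_6 = 3686/79
  p_7/q_7 = 5599/120
q_6 = 79 ≤ 86 < 120 = q_7, so the answer is 3686/79.

3686/79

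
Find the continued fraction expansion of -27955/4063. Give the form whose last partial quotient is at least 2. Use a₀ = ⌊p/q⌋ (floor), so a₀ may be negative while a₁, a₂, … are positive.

[-7; 8, 2, 1, 3, 2, 19]

-27955 = -7*4063 + 486
4063 = 8*486 + 175
486 = 2*175 + 136
175 = 1*136 + 39
136 = 3*39 + 19
39 = 2*19 + 1
19 = 19*1 + 0  (stop)
So -27955/4063 = [-7; 8, 2, 1, 3, 2, 19].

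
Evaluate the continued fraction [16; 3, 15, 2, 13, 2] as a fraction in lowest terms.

Using pₖ = aₖpₖ₋₁ + pₖ₋₂ and qₖ = aₖqₖ₋₁ + qₖ₋₂:
  k=0: a=16, p=16, q=1
  k=1: a=3, p=49, q=3
  k=2: a=15, p=751, q=46
  k=3: a=2, p=1551, q=95
  k=4: a=13, p=20914, q=1281
  k=5: a=2, p=43379, q=2657

43379/2657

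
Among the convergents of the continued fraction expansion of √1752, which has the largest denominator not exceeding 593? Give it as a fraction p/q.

√1752 = [41; 1, 5, 1, 82, …] (period length 4).
Convergents:
  p_0/q_0 = 41/1
  p_1/q_1 = 42/1
  p_2/q_2 = 251/6
  p_3/q_3 = 293/7
  p_4/q_4 = 24277/580
  p_5/q_5 = 24570/587
  p_6/q_6 = 147127/3515
q_5 = 587 ≤ 593 < 3515 = q_6, so the answer is 24570/587.

24570/587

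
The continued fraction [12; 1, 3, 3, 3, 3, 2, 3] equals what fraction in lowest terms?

Using pₖ = aₖpₖ₋₁ + pₖ₋₂ and qₖ = aₖqₖ₋₁ + qₖ₋₂:
  k=0: a=12, p=12, q=1
  k=1: a=1, p=13, q=1
  k=2: a=3, p=51, q=4
  k=3: a=3, p=166, q=13
  k=4: a=3, p=549, q=43
  k=5: a=3, p=1813, q=142
  k=6: a=2, p=4175, q=327
  k=7: a=3, p=14338, q=1123

14338/1123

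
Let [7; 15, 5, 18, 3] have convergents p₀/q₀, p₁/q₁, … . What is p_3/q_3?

9772/1383

Using pₖ = aₖpₖ₋₁ + pₖ₋₂, qₖ = aₖqₖ₋₁ + qₖ₋₂ (with p₋₁=1, p₋₂=0, q₋₁=0, q₋₂=1):
  k=0: a=7, p=7, q=1
  k=1: a=15, p=106, q=15
  k=2: a=5, p=537, q=76
  k=3: a=18, p=9772, q=1383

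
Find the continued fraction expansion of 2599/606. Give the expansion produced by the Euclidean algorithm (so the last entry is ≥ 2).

2599 = 4·606 + 175
606 = 3·175 + 81
175 = 2·81 + 13
81 = 6·13 + 3
13 = 4·3 + 1
3 = 3·1 + 0  (stop)
So 2599/606 = [4; 3, 2, 6, 4, 3].

[4; 3, 2, 6, 4, 3]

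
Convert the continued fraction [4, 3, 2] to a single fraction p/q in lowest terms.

30/7

Fold from the inside: start with 2/1.
  3 + 1/2 = 7/2
  4 + 2/7 = 30/7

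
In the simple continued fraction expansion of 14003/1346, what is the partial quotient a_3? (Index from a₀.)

11

14003 = 10·1346 + 543   →  a_0 = 10
1346 = 2·543 + 260   →  a_1 = 2
543 = 2·260 + 23   →  a_2 = 2
260 = 11·23 + 7   →  a_3 = 11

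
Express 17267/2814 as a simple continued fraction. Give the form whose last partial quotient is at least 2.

[6; 7, 2, 1, 7, 3, 5]

17267 = 6·2814 + 383
2814 = 7·383 + 133
383 = 2·133 + 117
133 = 1·117 + 16
117 = 7·16 + 5
16 = 3·5 + 1
5 = 5·1 + 0  (stop)
So 17267/2814 = [6; 7, 2, 1, 7, 3, 5].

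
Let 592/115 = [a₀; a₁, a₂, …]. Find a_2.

1

592 = 5·115 + 17   →  a_0 = 5
115 = 6·17 + 13   →  a_1 = 6
17 = 1·13 + 4   →  a_2 = 1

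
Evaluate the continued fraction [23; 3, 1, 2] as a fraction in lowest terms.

256/11

Using pₖ = aₖpₖ₋₁ + pₖ₋₂ and qₖ = aₖqₖ₋₁ + qₖ₋₂:
  k=0: a=23, p=23, q=1
  k=1: a=3, p=70, q=3
  k=2: a=1, p=93, q=4
  k=3: a=2, p=256, q=11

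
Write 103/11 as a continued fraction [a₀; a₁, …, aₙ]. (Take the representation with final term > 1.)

[9; 2, 1, 3]

103 = 9·11 + 4
11 = 2·4 + 3
4 = 1·3 + 1
3 = 3·1 + 0  (stop)
So 103/11 = [9; 2, 1, 3].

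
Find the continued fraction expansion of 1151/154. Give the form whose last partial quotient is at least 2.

1151 = 7·154 + 73
154 = 2·73 + 8
73 = 9·8 + 1
8 = 8·1 + 0  (stop)
So 1151/154 = [7; 2, 9, 8].

[7; 2, 9, 8]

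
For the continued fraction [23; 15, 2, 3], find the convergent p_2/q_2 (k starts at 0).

Using pₖ = aₖpₖ₋₁ + pₖ₋₂, qₖ = aₖqₖ₋₁ + qₖ₋₂ (with p₋₁=1, p₋₂=0, q₋₁=0, q₋₂=1):
  k=0: a=23, p=23, q=1
  k=1: a=15, p=346, q=15
  k=2: a=2, p=715, q=31

715/31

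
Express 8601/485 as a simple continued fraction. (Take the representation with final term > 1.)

8601 = 17×485 + 356
485 = 1×356 + 129
356 = 2×129 + 98
129 = 1×98 + 31
98 = 3×31 + 5
31 = 6×5 + 1
5 = 5×1 + 0  (stop)
So 8601/485 = [17; 1, 2, 1, 3, 6, 5].

[17; 1, 2, 1, 3, 6, 5]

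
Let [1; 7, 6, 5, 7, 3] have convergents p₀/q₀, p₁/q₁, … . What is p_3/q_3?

Using pₖ = aₖpₖ₋₁ + pₖ₋₂, qₖ = aₖqₖ₋₁ + qₖ₋₂ (with p₋₁=1, p₋₂=0, q₋₁=0, q₋₂=1):
  k=0: a=1, p=1, q=1
  k=1: a=7, p=8, q=7
  k=2: a=6, p=49, q=43
  k=3: a=5, p=253, q=222

253/222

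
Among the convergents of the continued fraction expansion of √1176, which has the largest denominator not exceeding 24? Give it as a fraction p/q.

√1176 = [34; 3, 2, 2, 2, 3, 68, …] (period length 6).
Convergents:
  p_0/q_0 = 34/1
  p_1/q_1 = 103/3
  p_2/q_2 = 240/7
  p_3/q_3 = 583/17
  p_4/q_4 = 1406/41
q_3 = 17 ≤ 24 < 41 = q_4, so the answer is 583/17.

583/17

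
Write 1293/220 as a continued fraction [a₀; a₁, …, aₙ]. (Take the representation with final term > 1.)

1293 = 5*220 + 193
220 = 1*193 + 27
193 = 7*27 + 4
27 = 6*4 + 3
4 = 1*3 + 1
3 = 3*1 + 0  (stop)
So 1293/220 = [5; 1, 7, 6, 1, 3].

[5; 1, 7, 6, 1, 3]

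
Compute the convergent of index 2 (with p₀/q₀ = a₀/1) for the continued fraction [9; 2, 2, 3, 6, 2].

47/5

Using pₖ = aₖpₖ₋₁ + pₖ₋₂, qₖ = aₖqₖ₋₁ + qₖ₋₂ (with p₋₁=1, p₋₂=0, q₋₁=0, q₋₂=1):
  k=0: a=9, p=9, q=1
  k=1: a=2, p=19, q=2
  k=2: a=2, p=47, q=5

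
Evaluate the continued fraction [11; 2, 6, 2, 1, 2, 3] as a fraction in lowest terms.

4253/371

Using pₖ = aₖpₖ₋₁ + pₖ₋₂ and qₖ = aₖqₖ₋₁ + qₖ₋₂:
  k=0: a=11, p=11, q=1
  k=1: a=2, p=23, q=2
  k=2: a=6, p=149, q=13
  k=3: a=2, p=321, q=28
  k=4: a=1, p=470, q=41
  k=5: a=2, p=1261, q=110
  k=6: a=3, p=4253, q=371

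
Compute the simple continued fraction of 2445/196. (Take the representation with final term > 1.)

2445 = 12*196 + 93
196 = 2*93 + 10
93 = 9*10 + 3
10 = 3*3 + 1
3 = 3*1 + 0  (stop)
So 2445/196 = [12; 2, 9, 3, 3].

[12; 2, 9, 3, 3]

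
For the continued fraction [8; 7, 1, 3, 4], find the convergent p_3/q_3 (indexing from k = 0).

252/31

Using pₖ = aₖpₖ₋₁ + pₖ₋₂, qₖ = aₖqₖ₋₁ + qₖ₋₂ (with p₋₁=1, p₋₂=0, q₋₁=0, q₋₂=1):
  k=0: a=8, p=8, q=1
  k=1: a=7, p=57, q=7
  k=2: a=1, p=65, q=8
  k=3: a=3, p=252, q=31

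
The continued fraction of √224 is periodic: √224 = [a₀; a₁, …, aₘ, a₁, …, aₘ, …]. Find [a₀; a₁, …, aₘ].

a₀ = ⌊√224⌋ = 14.
With m₀=0, d₀=1 and mₖ₊₁ = dₖaₖ − mₖ, dₖ₊₁ = (n − mₖ₊₁²)/dₖ, aₖ₊₁ = ⌊(a₀+mₖ₊₁)/dₖ₊₁⌋:
  k=1: m=14, d=28, a=1
  k=2: m=14, d=1, a=28
d=1 and a=2a₀=28 at k=2, so the next step gives (m, d) = (14, 28) again — its k=1 value — and the period has length 2.

[14; 1, 28]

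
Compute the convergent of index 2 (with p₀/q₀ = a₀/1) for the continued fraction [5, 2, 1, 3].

16/3

Using pₖ = aₖpₖ₋₁ + pₖ₋₂, qₖ = aₖqₖ₋₁ + qₖ₋₂ (with p₋₁=1, p₋₂=0, q₋₁=0, q₋₂=1):
  k=0: a=5, p=5, q=1
  k=1: a=2, p=11, q=2
  k=2: a=1, p=16, q=3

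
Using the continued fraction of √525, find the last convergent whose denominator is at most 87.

√525 = [22; 1, 10, 2, 10, 1, 44, …] (period length 6).
Convergents:
  p_0/q_0 = 22/1
  p_1/q_1 = 23/1
  p_2/q_2 = 252/11
  p_3/q_3 = 527/23
  p_4/q_4 = 5522/241
q_3 = 23 ≤ 87 < 241 = q_4, so the answer is 527/23.

527/23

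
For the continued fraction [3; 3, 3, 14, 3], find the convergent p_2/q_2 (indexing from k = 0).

Using pₖ = aₖpₖ₋₁ + pₖ₋₂, qₖ = aₖqₖ₋₁ + qₖ₋₂ (with p₋₁=1, p₋₂=0, q₋₁=0, q₋₂=1):
  k=0: a=3, p=3, q=1
  k=1: a=3, p=10, q=3
  k=2: a=3, p=33, q=10

33/10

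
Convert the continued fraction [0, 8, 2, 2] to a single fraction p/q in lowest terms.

Fold from the inside: start with 2/1.
  2 + 1/2 = 5/2
  8 + 2/5 = 42/5
  0 + 5/42 = 5/42

5/42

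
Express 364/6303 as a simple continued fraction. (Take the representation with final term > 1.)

364 = 0×6303 + 364
6303 = 17×364 + 115
364 = 3×115 + 19
115 = 6×19 + 1
19 = 19×1 + 0  (stop)
So 364/6303 = [0; 17, 3, 6, 19].

[0; 17, 3, 6, 19]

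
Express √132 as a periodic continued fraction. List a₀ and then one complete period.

a₀ = ⌊√132⌋ = 11.
With m₀=0, d₀=1 and mₖ₊₁ = dₖaₖ − mₖ, dₖ₊₁ = (n − mₖ₊₁²)/dₖ, aₖ₊₁ = ⌊(a₀+mₖ₊₁)/dₖ₊₁⌋:
  k=1: m=11, d=11, a=2
  k=2: m=11, d=1, a=22
d=1 and a=2a₀=22 at k=2, so the next step gives (m, d) = (11, 11) again — its k=1 value — and the period has length 2.

[11; 2, 22]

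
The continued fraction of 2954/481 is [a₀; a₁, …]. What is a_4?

1

2954 = 6·481 + 68   →  a_0 = 6
481 = 7·68 + 5   →  a_1 = 7
68 = 13·5 + 3   →  a_2 = 13
5 = 1·3 + 2   →  a_3 = 1
3 = 1·2 + 1   →  a_4 = 1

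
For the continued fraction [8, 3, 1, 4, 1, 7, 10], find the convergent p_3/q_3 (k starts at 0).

Using pₖ = aₖpₖ₋₁ + pₖ₋₂, qₖ = aₖqₖ₋₁ + qₖ₋₂ (with p₋₁=1, p₋₂=0, q₋₁=0, q₋₂=1):
  k=0: a=8, p=8, q=1
  k=1: a=3, p=25, q=3
  k=2: a=1, p=33, q=4
  k=3: a=4, p=157, q=19

157/19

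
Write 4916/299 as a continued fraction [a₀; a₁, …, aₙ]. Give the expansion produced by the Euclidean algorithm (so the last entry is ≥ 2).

[16; 2, 3, 1, 3, 2, 1, 2]

4916 = 16×299 + 132
299 = 2×132 + 35
132 = 3×35 + 27
35 = 1×27 + 8
27 = 3×8 + 3
8 = 2×3 + 2
3 = 1×2 + 1
2 = 2×1 + 0  (stop)
So 4916/299 = [16; 2, 3, 1, 3, 2, 1, 2].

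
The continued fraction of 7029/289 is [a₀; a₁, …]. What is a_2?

7029 = 24·289 + 93   →  a_0 = 24
289 = 3·93 + 10   →  a_1 = 3
93 = 9·10 + 3   →  a_2 = 9

9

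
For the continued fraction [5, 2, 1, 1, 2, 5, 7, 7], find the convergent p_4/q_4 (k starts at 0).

Using pₖ = aₖpₖ₋₁ + pₖ₋₂, qₖ = aₖqₖ₋₁ + qₖ₋₂ (with p₋₁=1, p₋₂=0, q₋₁=0, q₋₂=1):
  k=0: a=5, p=5, q=1
  k=1: a=2, p=11, q=2
  k=2: a=1, p=16, q=3
  k=3: a=1, p=27, q=5
  k=4: a=2, p=70, q=13

70/13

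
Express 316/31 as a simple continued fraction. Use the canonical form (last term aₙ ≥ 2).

316 = 10*31 + 6
31 = 5*6 + 1
6 = 6*1 + 0  (stop)
So 316/31 = [10; 5, 6].

[10; 5, 6]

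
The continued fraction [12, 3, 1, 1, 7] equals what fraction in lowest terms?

651/53

Fold from the inside: start with 7/1.
  1 + 1/7 = 8/7
  1 + 7/8 = 15/8
  3 + 8/15 = 53/15
  12 + 15/53 = 651/53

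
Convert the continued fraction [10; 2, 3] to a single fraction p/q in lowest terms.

73/7

Fold from the inside: start with 3/1.
  2 + 1/3 = 7/3
  10 + 3/7 = 73/7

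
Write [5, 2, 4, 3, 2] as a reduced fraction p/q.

Using pₖ = aₖpₖ₋₁ + pₖ₋₂ and qₖ = aₖqₖ₋₁ + qₖ₋₂:
  k=0: a=5, p=5, q=1
  k=1: a=2, p=11, q=2
  k=2: a=4, p=49, q=9
  k=3: a=3, p=158, q=29
  k=4: a=2, p=365, q=67

365/67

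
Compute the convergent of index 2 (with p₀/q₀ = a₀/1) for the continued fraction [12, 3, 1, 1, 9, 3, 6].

49/4

Using pₖ = aₖpₖ₋₁ + pₖ₋₂, qₖ = aₖqₖ₋₁ + qₖ₋₂ (with p₋₁=1, p₋₂=0, q₋₁=0, q₋₂=1):
  k=0: a=12, p=12, q=1
  k=1: a=3, p=37, q=3
  k=2: a=1, p=49, q=4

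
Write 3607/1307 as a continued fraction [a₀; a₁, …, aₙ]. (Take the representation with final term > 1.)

[2; 1, 3, 6, 6, 2, 1, 2]

3607 = 2*1307 + 993
1307 = 1*993 + 314
993 = 3*314 + 51
314 = 6*51 + 8
51 = 6*8 + 3
8 = 2*3 + 2
3 = 1*2 + 1
2 = 2*1 + 0  (stop)
So 3607/1307 = [2; 1, 3, 6, 6, 2, 1, 2].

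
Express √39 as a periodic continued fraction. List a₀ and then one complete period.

[6; 4, 12]

a₀ = ⌊√39⌋ = 6.
With m₀=0, d₀=1 and mₖ₊₁ = dₖaₖ − mₖ, dₖ₊₁ = (n − mₖ₊₁²)/dₖ, aₖ₊₁ = ⌊(a₀+mₖ₊₁)/dₖ₊₁⌋:
  k=1: m=6, d=3, a=4
  k=2: m=6, d=1, a=12
d=1 and a=2a₀=12 at k=2, so the next step gives (m, d) = (6, 3) again — its k=1 value — and the period has length 2.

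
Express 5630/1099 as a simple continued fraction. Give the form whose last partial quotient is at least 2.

5630 = 5·1099 + 135
1099 = 8·135 + 19
135 = 7·19 + 2
19 = 9·2 + 1
2 = 2·1 + 0  (stop)
So 5630/1099 = [5; 8, 7, 9, 2].

[5; 8, 7, 9, 2]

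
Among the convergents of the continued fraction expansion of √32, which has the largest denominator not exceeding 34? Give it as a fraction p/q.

181/32

√32 = [5; 1, 1, 1, 10, …] (period length 4).
Convergents:
  p_0/q_0 = 5/1
  p_1/q_1 = 6/1
  p_2/q_2 = 11/2
  p_3/q_3 = 17/3
  p_4/q_4 = 181/32
  p_5/q_5 = 198/35
q_4 = 32 ≤ 34 < 35 = q_5, so the answer is 181/32.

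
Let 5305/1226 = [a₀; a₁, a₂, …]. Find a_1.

5305 = 4·1226 + 401   →  a_0 = 4
1226 = 3·401 + 23   →  a_1 = 3

3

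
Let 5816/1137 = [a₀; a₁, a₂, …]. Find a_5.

2

5816 = 5·1137 + 131   →  a_0 = 5
1137 = 8·131 + 89   →  a_1 = 8
131 = 1·89 + 42   →  a_2 = 1
89 = 2·42 + 5   →  a_3 = 2
42 = 8·5 + 2   →  a_4 = 8
5 = 2·2 + 1   →  a_5 = 2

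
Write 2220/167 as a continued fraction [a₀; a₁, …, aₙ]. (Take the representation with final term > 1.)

2220 = 13·167 + 49
167 = 3·49 + 20
49 = 2·20 + 9
20 = 2·9 + 2
9 = 4·2 + 1
2 = 2·1 + 0  (stop)
So 2220/167 = [13; 3, 2, 2, 4, 2].

[13; 3, 2, 2, 4, 2]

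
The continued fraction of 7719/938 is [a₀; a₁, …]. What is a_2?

7719 = 8·938 + 215   →  a_0 = 8
938 = 4·215 + 78   →  a_1 = 4
215 = 2·78 + 59   →  a_2 = 2

2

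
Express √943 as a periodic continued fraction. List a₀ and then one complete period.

a₀ = ⌊√943⌋ = 30.
With m₀=0, d₀=1 and mₖ₊₁ = dₖaₖ − mₖ, dₖ₊₁ = (n − mₖ₊₁²)/dₖ, aₖ₊₁ = ⌊(a₀+mₖ₊₁)/dₖ₊₁⌋:
  k=1: m=30, d=43, a=1
  k=2: m=13, d=18, a=2
  k=3: m=23, d=23, a=2
  k=4: m=23, d=18, a=2
  k=5: m=13, d=43, a=1
  k=6: m=30, d=1, a=60
d=1 and a=2a₀=60 at k=6, so the next step gives (m, d) = (30, 43) again — its k=1 value — and the period has length 6.

[30; 1, 2, 2, 2, 1, 60]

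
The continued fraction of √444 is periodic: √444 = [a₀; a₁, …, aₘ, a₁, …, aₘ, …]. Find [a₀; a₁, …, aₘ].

a₀ = ⌊√444⌋ = 21.
With m₀=0, d₀=1 and mₖ₊₁ = dₖaₖ − mₖ, dₖ₊₁ = (n − mₖ₊₁²)/dₖ, aₖ₊₁ = ⌊(a₀+mₖ₊₁)/dₖ₊₁⌋:
  k=1: m=21, d=3, a=14
  k=2: m=21, d=1, a=42
d=1 and a=2a₀=42 at k=2, so the next step gives (m, d) = (21, 3) again — its k=1 value — and the period has length 2.

[21; 14, 42]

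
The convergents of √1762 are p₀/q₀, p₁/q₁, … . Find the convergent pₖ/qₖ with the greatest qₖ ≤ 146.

√1762 = [41; 1, 40, 1, 82, …] (period length 4).
Convergents:
  p_0/q_0 = 41/1
  p_1/q_1 = 42/1
  p_2/q_2 = 1721/41
  p_3/q_3 = 1763/42
  p_4/q_4 = 146287/3485
q_3 = 42 ≤ 146 < 3485 = q_4, so the answer is 1763/42.

1763/42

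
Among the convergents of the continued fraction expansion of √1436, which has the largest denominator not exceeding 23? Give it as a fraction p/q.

√1436 = [37; 1, 8, 2, 18, 2, 8, 1, 74, …] (period length 8).
Convergents:
  p_0/q_0 = 37/1
  p_1/q_1 = 38/1
  p_2/q_2 = 341/9
  p_3/q_3 = 720/19
  p_4/q_4 = 13301/351
q_3 = 19 ≤ 23 < 351 = q_4, so the answer is 720/19.

720/19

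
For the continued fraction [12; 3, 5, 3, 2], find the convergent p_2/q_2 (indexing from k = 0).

197/16

Using pₖ = aₖpₖ₋₁ + pₖ₋₂, qₖ = aₖqₖ₋₁ + qₖ₋₂ (with p₋₁=1, p₋₂=0, q₋₁=0, q₋₂=1):
  k=0: a=12, p=12, q=1
  k=1: a=3, p=37, q=3
  k=2: a=5, p=197, q=16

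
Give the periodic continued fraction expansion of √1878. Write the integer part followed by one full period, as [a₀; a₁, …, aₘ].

a₀ = ⌊√1878⌋ = 43.
With m₀=0, d₀=1 and mₖ₊₁ = dₖaₖ − mₖ, dₖ₊₁ = (n − mₖ₊₁²)/dₖ, aₖ₊₁ = ⌊(a₀+mₖ₊₁)/dₖ₊₁⌋:
  k=1: m=43, d=29, a=2
  k=2: m=15, d=57, a=1
  k=3: m=42, d=2, a=42
  k=4: m=42, d=57, a=1
  k=5: m=15, d=29, a=2
  k=6: m=43, d=1, a=86
d=1 and a=2a₀=86 at k=6, so the next step gives (m, d) = (43, 29) again — its k=1 value — and the period has length 6.

[43; 2, 1, 42, 1, 2, 86]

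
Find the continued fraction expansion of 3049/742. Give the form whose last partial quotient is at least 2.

3049 = 4*742 + 81
742 = 9*81 + 13
81 = 6*13 + 3
13 = 4*3 + 1
3 = 3*1 + 0  (stop)
So 3049/742 = [4; 9, 6, 4, 3].

[4; 9, 6, 4, 3]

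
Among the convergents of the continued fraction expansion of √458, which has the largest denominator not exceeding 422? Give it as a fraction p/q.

4537/212

√458 = [21; 2, 2, 42, …] (period length 3).
Convergents:
  p_0/q_0 = 21/1
  p_1/q_1 = 43/2
  p_2/q_2 = 107/5
  p_3/q_3 = 4537/212
  p_4/q_4 = 9181/429
q_3 = 212 ≤ 422 < 429 = q_4, so the answer is 4537/212.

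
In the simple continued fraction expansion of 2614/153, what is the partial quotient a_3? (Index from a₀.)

3

2614 = 17·153 + 13   →  a_0 = 17
153 = 11·13 + 10   →  a_1 = 11
13 = 1·10 + 3   →  a_2 = 1
10 = 3·3 + 1   →  a_3 = 3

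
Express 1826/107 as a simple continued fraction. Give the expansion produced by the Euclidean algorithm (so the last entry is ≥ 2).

[17; 15, 3, 2]

1826 = 17*107 + 7
107 = 15*7 + 2
7 = 3*2 + 1
2 = 2*1 + 0  (stop)
So 1826/107 = [17; 15, 3, 2].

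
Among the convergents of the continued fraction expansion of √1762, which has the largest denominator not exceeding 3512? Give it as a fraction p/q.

√1762 = [41; 1, 40, 1, 82, …] (period length 4).
Convergents:
  p_0/q_0 = 41/1
  p_1/q_1 = 42/1
  p_2/q_2 = 1721/41
  p_3/q_3 = 1763/42
  p_4/q_4 = 146287/3485
  p_5/q_5 = 148050/3527
q_4 = 3485 ≤ 3512 < 3527 = q_5, so the answer is 146287/3485.

146287/3485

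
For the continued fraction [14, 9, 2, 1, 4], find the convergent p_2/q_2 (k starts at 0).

Using pₖ = aₖpₖ₋₁ + pₖ₋₂, qₖ = aₖqₖ₋₁ + qₖ₋₂ (with p₋₁=1, p₋₂=0, q₋₁=0, q₋₂=1):
  k=0: a=14, p=14, q=1
  k=1: a=9, p=127, q=9
  k=2: a=2, p=268, q=19

268/19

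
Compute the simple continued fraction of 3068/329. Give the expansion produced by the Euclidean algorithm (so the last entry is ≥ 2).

[9; 3, 13, 2, 1, 2]

3068 = 9·329 + 107
329 = 3·107 + 8
107 = 13·8 + 3
8 = 2·3 + 2
3 = 1·2 + 1
2 = 2·1 + 0  (stop)
So 3068/329 = [9; 3, 13, 2, 1, 2].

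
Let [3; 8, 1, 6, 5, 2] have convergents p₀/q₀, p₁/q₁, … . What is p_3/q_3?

193/62

Using pₖ = aₖpₖ₋₁ + pₖ₋₂, qₖ = aₖqₖ₋₁ + qₖ₋₂ (with p₋₁=1, p₋₂=0, q₋₁=0, q₋₂=1):
  k=0: a=3, p=3, q=1
  k=1: a=8, p=25, q=8
  k=2: a=1, p=28, q=9
  k=3: a=6, p=193, q=62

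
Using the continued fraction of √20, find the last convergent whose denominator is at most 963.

√20 = [4; 2, 8, …] (period length 2).
Convergents:
  p_0/q_0 = 4/1
  p_1/q_1 = 9/2
  p_2/q_2 = 76/17
  p_3/q_3 = 161/36
  p_4/q_4 = 1364/305
  p_5/q_5 = 2889/646
  p_6/q_6 = 24476/5473
q_5 = 646 ≤ 963 < 5473 = q_6, so the answer is 2889/646.

2889/646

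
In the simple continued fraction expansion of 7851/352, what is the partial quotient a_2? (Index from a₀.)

3

7851 = 22·352 + 107   →  a_0 = 22
352 = 3·107 + 31   →  a_1 = 3
107 = 3·31 + 14   →  a_2 = 3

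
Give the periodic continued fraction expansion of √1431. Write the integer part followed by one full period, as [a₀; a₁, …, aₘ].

[37; 1, 4, 1, 4, 1, 74]

a₀ = ⌊√1431⌋ = 37.
With m₀=0, d₀=1 and mₖ₊₁ = dₖaₖ − mₖ, dₖ₊₁ = (n − mₖ₊₁²)/dₖ, aₖ₊₁ = ⌊(a₀+mₖ₊₁)/dₖ₊₁⌋:
  k=1: m=37, d=62, a=1
  k=2: m=25, d=13, a=4
  k=3: m=27, d=54, a=1
  k=4: m=27, d=13, a=4
  k=5: m=25, d=62, a=1
  k=6: m=37, d=1, a=74
d=1 and a=2a₀=74 at k=6, so the next step gives (m, d) = (37, 62) again — its k=1 value — and the period has length 6.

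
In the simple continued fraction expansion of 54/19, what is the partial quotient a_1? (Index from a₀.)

54 = 2·19 + 16   →  a_0 = 2
19 = 1·16 + 3   →  a_1 = 1

1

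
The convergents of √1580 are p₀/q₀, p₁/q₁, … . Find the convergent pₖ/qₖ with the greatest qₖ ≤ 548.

12680/319

√1580 = [39; 1, 2, 1, 78, …] (period length 4).
Convergents:
  p_0/q_0 = 39/1
  p_1/q_1 = 40/1
  p_2/q_2 = 119/3
  p_3/q_3 = 159/4
  p_4/q_4 = 12521/315
  p_5/q_5 = 12680/319
  p_6/q_6 = 37881/953
q_5 = 319 ≤ 548 < 953 = q_6, so the answer is 12680/319.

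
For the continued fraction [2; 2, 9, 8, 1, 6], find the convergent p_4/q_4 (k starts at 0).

Using pₖ = aₖpₖ₋₁ + pₖ₋₂, qₖ = aₖqₖ₋₁ + qₖ₋₂ (with p₋₁=1, p₋₂=0, q₋₁=0, q₋₂=1):
  k=0: a=2, p=2, q=1
  k=1: a=2, p=5, q=2
  k=2: a=9, p=47, q=19
  k=3: a=8, p=381, q=154
  k=4: a=1, p=428, q=173

428/173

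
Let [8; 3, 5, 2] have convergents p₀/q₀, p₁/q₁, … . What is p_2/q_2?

133/16

Using pₖ = aₖpₖ₋₁ + pₖ₋₂, qₖ = aₖqₖ₋₁ + qₖ₋₂ (with p₋₁=1, p₋₂=0, q₋₁=0, q₋₂=1):
  k=0: a=8, p=8, q=1
  k=1: a=3, p=25, q=3
  k=2: a=5, p=133, q=16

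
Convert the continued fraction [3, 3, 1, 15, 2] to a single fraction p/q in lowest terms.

Fold from the inside: start with 2/1.
  15 + 1/2 = 31/2
  1 + 2/31 = 33/31
  3 + 31/33 = 130/33
  3 + 33/130 = 423/130

423/130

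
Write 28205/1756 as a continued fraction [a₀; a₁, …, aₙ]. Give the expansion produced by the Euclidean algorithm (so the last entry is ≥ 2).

[16; 16, 9, 12]

28205 = 16×1756 + 109
1756 = 16×109 + 12
109 = 9×12 + 1
12 = 12×1 + 0  (stop)
So 28205/1756 = [16; 16, 9, 12].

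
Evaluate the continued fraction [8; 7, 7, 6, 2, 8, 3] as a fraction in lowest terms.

142622/17521

Fold from the inside: start with 3/1.
  8 + 1/3 = 25/3
  2 + 3/25 = 53/25
  6 + 25/53 = 343/53
  7 + 53/343 = 2454/343
  7 + 343/2454 = 17521/2454
  8 + 2454/17521 = 142622/17521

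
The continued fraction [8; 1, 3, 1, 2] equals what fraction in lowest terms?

123/14

Using pₖ = aₖpₖ₋₁ + pₖ₋₂ and qₖ = aₖqₖ₋₁ + qₖ₋₂:
  k=0: a=8, p=8, q=1
  k=1: a=1, p=9, q=1
  k=2: a=3, p=35, q=4
  k=3: a=1, p=44, q=5
  k=4: a=2, p=123, q=14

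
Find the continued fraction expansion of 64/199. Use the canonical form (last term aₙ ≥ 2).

64 = 0·199 + 64
199 = 3·64 + 7
64 = 9·7 + 1
7 = 7·1 + 0  (stop)
So 64/199 = [0; 3, 9, 7].

[0; 3, 9, 7]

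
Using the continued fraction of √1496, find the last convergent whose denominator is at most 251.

√1496 = [38; 1, 2, 9, 2, 1, 76, …] (period length 6).
Convergents:
  p_0/q_0 = 38/1
  p_1/q_1 = 39/1
  p_2/q_2 = 116/3
  p_3/q_3 = 1083/28
  p_4/q_4 = 2282/59
  p_5/q_5 = 3365/87
  p_6/q_6 = 258022/6671
q_5 = 87 ≤ 251 < 6671 = q_6, so the answer is 3365/87.

3365/87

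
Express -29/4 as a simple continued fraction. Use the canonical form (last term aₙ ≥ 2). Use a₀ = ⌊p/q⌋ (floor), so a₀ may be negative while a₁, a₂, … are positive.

[-8; 1, 3]

-29 = -8·4 + 3
4 = 1·3 + 1
3 = 3·1 + 0  (stop)
So -29/4 = [-8; 1, 3].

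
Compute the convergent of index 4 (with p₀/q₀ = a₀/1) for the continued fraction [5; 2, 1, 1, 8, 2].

Using pₖ = aₖpₖ₋₁ + pₖ₋₂, qₖ = aₖqₖ₋₁ + qₖ₋₂ (with p₋₁=1, p₋₂=0, q₋₁=0, q₋₂=1):
  k=0: a=5, p=5, q=1
  k=1: a=2, p=11, q=2
  k=2: a=1, p=16, q=3
  k=3: a=1, p=27, q=5
  k=4: a=8, p=232, q=43

232/43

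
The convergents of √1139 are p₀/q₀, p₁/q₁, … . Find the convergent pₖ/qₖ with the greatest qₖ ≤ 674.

9146/271

√1139 = [33; 1, 2, 1, 66, …] (period length 4).
Convergents:
  p_0/q_0 = 33/1
  p_1/q_1 = 34/1
  p_2/q_2 = 101/3
  p_3/q_3 = 135/4
  p_4/q_4 = 9011/267
  p_5/q_5 = 9146/271
  p_6/q_6 = 27303/809
q_5 = 271 ≤ 674 < 809 = q_6, so the answer is 9146/271.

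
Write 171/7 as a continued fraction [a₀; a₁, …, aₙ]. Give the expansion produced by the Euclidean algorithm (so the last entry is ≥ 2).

171 = 24*7 + 3
7 = 2*3 + 1
3 = 3*1 + 0  (stop)
So 171/7 = [24; 2, 3].

[24; 2, 3]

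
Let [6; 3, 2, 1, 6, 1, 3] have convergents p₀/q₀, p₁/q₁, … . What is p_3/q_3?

63/10

Using pₖ = aₖpₖ₋₁ + pₖ₋₂, qₖ = aₖqₖ₋₁ + qₖ₋₂ (with p₋₁=1, p₋₂=0, q₋₁=0, q₋₂=1):
  k=0: a=6, p=6, q=1
  k=1: a=3, p=19, q=3
  k=2: a=2, p=44, q=7
  k=3: a=1, p=63, q=10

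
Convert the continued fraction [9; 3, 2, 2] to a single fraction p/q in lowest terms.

Fold from the inside: start with 2/1.
  2 + 1/2 = 5/2
  3 + 2/5 = 17/5
  9 + 5/17 = 158/17

158/17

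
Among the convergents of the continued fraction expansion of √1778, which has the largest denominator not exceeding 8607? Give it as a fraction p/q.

128017/3036

√1778 = [42; 6, 84, …] (period length 2).
Convergents:
  p_0/q_0 = 42/1
  p_1/q_1 = 253/6
  p_2/q_2 = 21294/505
  p_3/q_3 = 128017/3036
  p_4/q_4 = 10774722/255529
q_3 = 3036 ≤ 8607 < 255529 = q_4, so the answer is 128017/3036.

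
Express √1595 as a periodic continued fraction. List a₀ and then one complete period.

a₀ = ⌊√1595⌋ = 39.
With m₀=0, d₀=1 and mₖ₊₁ = dₖaₖ − mₖ, dₖ₊₁ = (n − mₖ₊₁²)/dₖ, aₖ₊₁ = ⌊(a₀+mₖ₊₁)/dₖ₊₁⌋:
  k=1: m=39, d=74, a=1
  k=2: m=35, d=5, a=14
  k=3: m=35, d=74, a=1
  k=4: m=39, d=1, a=78
d=1 and a=2a₀=78 at k=4, so the next step gives (m, d) = (39, 74) again — its k=1 value — and the period has length 4.

[39; 1, 14, 1, 78]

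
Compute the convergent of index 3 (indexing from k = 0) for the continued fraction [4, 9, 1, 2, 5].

Using pₖ = aₖpₖ₋₁ + pₖ₋₂, qₖ = aₖqₖ₋₁ + qₖ₋₂ (with p₋₁=1, p₋₂=0, q₋₁=0, q₋₂=1):
  k=0: a=4, p=4, q=1
  k=1: a=9, p=37, q=9
  k=2: a=1, p=41, q=10
  k=3: a=2, p=119, q=29

119/29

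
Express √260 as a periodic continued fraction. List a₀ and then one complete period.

[16; 8, 32]

a₀ = ⌊√260⌋ = 16.
With m₀=0, d₀=1 and mₖ₊₁ = dₖaₖ − mₖ, dₖ₊₁ = (n − mₖ₊₁²)/dₖ, aₖ₊₁ = ⌊(a₀+mₖ₊₁)/dₖ₊₁⌋:
  k=1: m=16, d=4, a=8
  k=2: m=16, d=1, a=32
d=1 and a=2a₀=32 at k=2, so the next step gives (m, d) = (16, 4) again — its k=1 value — and the period has length 2.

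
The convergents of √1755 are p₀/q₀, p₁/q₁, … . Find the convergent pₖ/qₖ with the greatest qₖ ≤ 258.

√1755 = [41; 1, 8, 3, 8, 1, 82, …] (period length 6).
Convergents:
  p_0/q_0 = 41/1
  p_1/q_1 = 42/1
  p_2/q_2 = 377/9
  p_3/q_3 = 1173/28
  p_4/q_4 = 9761/233
  p_5/q_5 = 10934/261
q_4 = 233 ≤ 258 < 261 = q_5, so the answer is 9761/233.

9761/233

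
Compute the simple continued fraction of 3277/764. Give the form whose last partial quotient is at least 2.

[4; 3, 2, 5, 3, 6]

3277 = 4×764 + 221
764 = 3×221 + 101
221 = 2×101 + 19
101 = 5×19 + 6
19 = 3×6 + 1
6 = 6×1 + 0  (stop)
So 3277/764 = [4; 3, 2, 5, 3, 6].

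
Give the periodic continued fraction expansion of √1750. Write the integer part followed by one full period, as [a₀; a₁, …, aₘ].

a₀ = ⌊√1750⌋ = 41.

[41; 1, 4, 1, 82]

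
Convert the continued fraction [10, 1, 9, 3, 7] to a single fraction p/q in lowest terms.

Using pₖ = aₖpₖ₋₁ + pₖ₋₂ and qₖ = aₖqₖ₋₁ + qₖ₋₂:
  k=0: a=10, p=10, q=1
  k=1: a=1, p=11, q=1
  k=2: a=9, p=109, q=10
  k=3: a=3, p=338, q=31
  k=4: a=7, p=2475, q=227

2475/227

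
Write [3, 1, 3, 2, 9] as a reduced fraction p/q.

Fold from the inside: start with 9/1.
  2 + 1/9 = 19/9
  3 + 9/19 = 66/19
  1 + 19/66 = 85/66
  3 + 66/85 = 321/85

321/85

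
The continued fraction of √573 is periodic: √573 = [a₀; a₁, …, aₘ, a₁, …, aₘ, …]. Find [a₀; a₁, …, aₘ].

a₀ = ⌊√573⌋ = 23.

[23; 1, 14, 1, 46]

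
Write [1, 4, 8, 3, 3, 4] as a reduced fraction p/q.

1828/1471

Using pₖ = aₖpₖ₋₁ + pₖ₋₂ and qₖ = aₖqₖ₋₁ + qₖ₋₂:
  k=0: a=1, p=1, q=1
  k=1: a=4, p=5, q=4
  k=2: a=8, p=41, q=33
  k=3: a=3, p=128, q=103
  k=4: a=3, p=425, q=342
  k=5: a=4, p=1828, q=1471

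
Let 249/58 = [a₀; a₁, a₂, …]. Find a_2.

249 = 4·58 + 17   →  a_0 = 4
58 = 3·17 + 7   →  a_1 = 3
17 = 2·7 + 3   →  a_2 = 2

2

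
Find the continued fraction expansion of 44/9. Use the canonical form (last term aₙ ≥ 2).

44 = 4·9 + 8
9 = 1·8 + 1
8 = 8·1 + 0  (stop)
So 44/9 = [4; 1, 8].

[4; 1, 8]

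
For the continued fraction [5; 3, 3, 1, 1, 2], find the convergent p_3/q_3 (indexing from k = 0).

69/13

Using pₖ = aₖpₖ₋₁ + pₖ₋₂, qₖ = aₖqₖ₋₁ + qₖ₋₂ (with p₋₁=1, p₋₂=0, q₋₁=0, q₋₂=1):
  k=0: a=5, p=5, q=1
  k=1: a=3, p=16, q=3
  k=2: a=3, p=53, q=10
  k=3: a=1, p=69, q=13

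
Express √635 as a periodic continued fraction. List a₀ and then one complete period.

[25; 5, 50]

a₀ = ⌊√635⌋ = 25.
With m₀=0, d₀=1 and mₖ₊₁ = dₖaₖ − mₖ, dₖ₊₁ = (n − mₖ₊₁²)/dₖ, aₖ₊₁ = ⌊(a₀+mₖ₊₁)/dₖ₊₁⌋:
  k=1: m=25, d=10, a=5
  k=2: m=25, d=1, a=50
d=1 and a=2a₀=50 at k=2, so the next step gives (m, d) = (25, 10) again — its k=1 value — and the period has length 2.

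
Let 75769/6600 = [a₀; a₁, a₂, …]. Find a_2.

75769 = 11·6600 + 3169   →  a_0 = 11
6600 = 2·3169 + 262   →  a_1 = 2
3169 = 12·262 + 25   →  a_2 = 12

12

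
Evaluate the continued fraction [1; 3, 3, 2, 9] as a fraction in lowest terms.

283/217

Fold from the inside: start with 9/1.
  2 + 1/9 = 19/9
  3 + 9/19 = 66/19
  3 + 19/66 = 217/66
  1 + 66/217 = 283/217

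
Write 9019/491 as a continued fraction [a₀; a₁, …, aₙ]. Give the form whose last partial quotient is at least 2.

[18; 2, 1, 2, 2, 12, 2]

9019 = 18·491 + 181
491 = 2·181 + 129
181 = 1·129 + 52
129 = 2·52 + 25
52 = 2·25 + 2
25 = 12·2 + 1
2 = 2·1 + 0  (stop)
So 9019/491 = [18; 2, 1, 2, 2, 12, 2].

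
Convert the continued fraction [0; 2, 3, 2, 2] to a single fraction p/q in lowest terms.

Using pₖ = aₖpₖ₋₁ + pₖ₋₂ and qₖ = aₖqₖ₋₁ + qₖ₋₂:
  k=0: a=0, p=0, q=1
  k=1: a=2, p=1, q=2
  k=2: a=3, p=3, q=7
  k=3: a=2, p=7, q=16
  k=4: a=2, p=17, q=39

17/39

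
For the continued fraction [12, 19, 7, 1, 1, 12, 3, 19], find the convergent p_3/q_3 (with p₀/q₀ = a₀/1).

1844/153

Using pₖ = aₖpₖ₋₁ + pₖ₋₂, qₖ = aₖqₖ₋₁ + qₖ₋₂ (with p₋₁=1, p₋₂=0, q₋₁=0, q₋₂=1):
  k=0: a=12, p=12, q=1
  k=1: a=19, p=229, q=19
  k=2: a=7, p=1615, q=134
  k=3: a=1, p=1844, q=153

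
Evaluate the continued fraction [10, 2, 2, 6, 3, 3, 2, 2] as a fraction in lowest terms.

Fold from the inside: start with 2/1.
  2 + 1/2 = 5/2
  3 + 2/5 = 17/5
  3 + 5/17 = 56/17
  6 + 17/56 = 353/56
  2 + 56/353 = 762/353
  2 + 353/762 = 1877/762
  10 + 762/1877 = 19532/1877

19532/1877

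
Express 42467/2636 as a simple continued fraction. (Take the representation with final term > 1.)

[16; 9, 17, 8, 2]

42467 = 16·2636 + 291
2636 = 9·291 + 17
291 = 17·17 + 2
17 = 8·2 + 1
2 = 2·1 + 0  (stop)
So 42467/2636 = [16; 9, 17, 8, 2].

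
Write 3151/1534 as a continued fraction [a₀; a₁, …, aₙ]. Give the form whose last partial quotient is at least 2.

3151 = 2*1534 + 83
1534 = 18*83 + 40
83 = 2*40 + 3
40 = 13*3 + 1
3 = 3*1 + 0  (stop)
So 3151/1534 = [2; 18, 2, 13, 3].

[2; 18, 2, 13, 3]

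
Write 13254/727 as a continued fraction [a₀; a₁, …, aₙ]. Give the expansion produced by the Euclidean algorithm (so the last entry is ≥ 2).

[18; 4, 3, 18, 3]

13254 = 18*727 + 168
727 = 4*168 + 55
168 = 3*55 + 3
55 = 18*3 + 1
3 = 3*1 + 0  (stop)
So 13254/727 = [18; 4, 3, 18, 3].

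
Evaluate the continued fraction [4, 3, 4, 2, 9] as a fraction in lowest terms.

Using pₖ = aₖpₖ₋₁ + pₖ₋₂ and qₖ = aₖqₖ₋₁ + qₖ₋₂:
  k=0: a=4, p=4, q=1
  k=1: a=3, p=13, q=3
  k=2: a=4, p=56, q=13
  k=3: a=2, p=125, q=29
  k=4: a=9, p=1181, q=274

1181/274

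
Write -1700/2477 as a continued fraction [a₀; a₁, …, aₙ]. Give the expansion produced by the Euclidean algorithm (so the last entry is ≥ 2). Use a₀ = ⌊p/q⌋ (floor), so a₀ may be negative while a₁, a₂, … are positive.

-1700 = -1×2477 + 777
2477 = 3×777 + 146
777 = 5×146 + 47
146 = 3×47 + 5
47 = 9×5 + 2
5 = 2×2 + 1
2 = 2×1 + 0  (stop)
So -1700/2477 = [-1; 3, 5, 3, 9, 2, 2].

[-1; 3, 5, 3, 9, 2, 2]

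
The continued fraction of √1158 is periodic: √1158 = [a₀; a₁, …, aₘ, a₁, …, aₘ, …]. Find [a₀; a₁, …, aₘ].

a₀ = ⌊√1158⌋ = 34.
With m₀=0, d₀=1 and mₖ₊₁ = dₖaₖ − mₖ, dₖ₊₁ = (n − mₖ₊₁²)/dₖ, aₖ₊₁ = ⌊(a₀+mₖ₊₁)/dₖ₊₁⌋:
  k=1: m=34, d=2, a=34
  k=2: m=34, d=1, a=68
d=1 and a=2a₀=68 at k=2, so the next step gives (m, d) = (34, 2) again — its k=1 value — and the period has length 2.

[34; 34, 68]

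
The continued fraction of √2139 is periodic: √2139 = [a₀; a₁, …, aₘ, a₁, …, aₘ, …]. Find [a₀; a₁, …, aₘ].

[46; 4, 92]

a₀ = ⌊√2139⌋ = 46.
With m₀=0, d₀=1 and mₖ₊₁ = dₖaₖ − mₖ, dₖ₊₁ = (n − mₖ₊₁²)/dₖ, aₖ₊₁ = ⌊(a₀+mₖ₊₁)/dₖ₊₁⌋:
  k=1: m=46, d=23, a=4
  k=2: m=46, d=1, a=92
d=1 and a=2a₀=92 at k=2, so the next step gives (m, d) = (46, 23) again — its k=1 value — and the period has length 2.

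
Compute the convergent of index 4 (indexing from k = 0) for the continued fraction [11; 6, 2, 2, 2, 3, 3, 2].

859/77

Using pₖ = aₖpₖ₋₁ + pₖ₋₂, qₖ = aₖqₖ₋₁ + qₖ₋₂ (with p₋₁=1, p₋₂=0, q₋₁=0, q₋₂=1):
  k=0: a=11, p=11, q=1
  k=1: a=6, p=67, q=6
  k=2: a=2, p=145, q=13
  k=3: a=2, p=357, q=32
  k=4: a=2, p=859, q=77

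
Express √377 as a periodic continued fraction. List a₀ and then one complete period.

a₀ = ⌊√377⌋ = 19.
With m₀=0, d₀=1 and mₖ₊₁ = dₖaₖ − mₖ, dₖ₊₁ = (n − mₖ₊₁²)/dₖ, aₖ₊₁ = ⌊(a₀+mₖ₊₁)/dₖ₊₁⌋:
  k=1: m=19, d=16, a=2
  k=2: m=13, d=13, a=2
  k=3: m=13, d=16, a=2
  k=4: m=19, d=1, a=38
d=1 and a=2a₀=38 at k=4, so the next step gives (m, d) = (19, 16) again — its k=1 value — and the period has length 4.

[19; 2, 2, 2, 38]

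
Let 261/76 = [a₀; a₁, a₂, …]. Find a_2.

261 = 3·76 + 33   →  a_0 = 3
76 = 2·33 + 10   →  a_1 = 2
33 = 3·10 + 3   →  a_2 = 3

3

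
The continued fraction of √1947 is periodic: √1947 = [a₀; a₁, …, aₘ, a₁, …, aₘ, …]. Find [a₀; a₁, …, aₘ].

[44; 8, 88]

a₀ = ⌊√1947⌋ = 44.
With m₀=0, d₀=1 and mₖ₊₁ = dₖaₖ − mₖ, dₖ₊₁ = (n − mₖ₊₁²)/dₖ, aₖ₊₁ = ⌊(a₀+mₖ₊₁)/dₖ₊₁⌋:
  k=1: m=44, d=11, a=8
  k=2: m=44, d=1, a=88
d=1 and a=2a₀=88 at k=2, so the next step gives (m, d) = (44, 11) again — its k=1 value — and the period has length 2.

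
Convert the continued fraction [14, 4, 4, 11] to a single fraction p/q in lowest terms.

2719/191

Using pₖ = aₖpₖ₋₁ + pₖ₋₂ and qₖ = aₖqₖ₋₁ + qₖ₋₂:
  k=0: a=14, p=14, q=1
  k=1: a=4, p=57, q=4
  k=2: a=4, p=242, q=17
  k=3: a=11, p=2719, q=191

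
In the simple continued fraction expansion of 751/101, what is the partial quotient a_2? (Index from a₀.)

3

751 = 7·101 + 44   →  a_0 = 7
101 = 2·44 + 13   →  a_1 = 2
44 = 3·13 + 5   →  a_2 = 3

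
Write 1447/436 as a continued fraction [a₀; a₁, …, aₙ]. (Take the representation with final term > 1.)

[3; 3, 7, 3, 6]

1447 = 3*436 + 139
436 = 3*139 + 19
139 = 7*19 + 6
19 = 3*6 + 1
6 = 6*1 + 0  (stop)
So 1447/436 = [3; 3, 7, 3, 6].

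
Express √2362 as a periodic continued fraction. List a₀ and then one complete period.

[48; 1, 1, 1, 1, 96]

a₀ = ⌊√2362⌋ = 48.
With m₀=0, d₀=1 and mₖ₊₁ = dₖaₖ − mₖ, dₖ₊₁ = (n − mₖ₊₁²)/dₖ, aₖ₊₁ = ⌊(a₀+mₖ₊₁)/dₖ₊₁⌋:
  k=1: m=48, d=58, a=1
  k=2: m=10, d=39, a=1
  k=3: m=29, d=39, a=1
  k=4: m=10, d=58, a=1
  k=5: m=48, d=1, a=96
d=1 and a=2a₀=96 at k=5, so the next step gives (m, d) = (48, 58) again — its k=1 value — and the period has length 5.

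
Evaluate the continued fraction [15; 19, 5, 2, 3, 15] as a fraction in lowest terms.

167771/11146

Using pₖ = aₖpₖ₋₁ + pₖ₋₂ and qₖ = aₖqₖ₋₁ + qₖ₋₂:
  k=0: a=15, p=15, q=1
  k=1: a=19, p=286, q=19
  k=2: a=5, p=1445, q=96
  k=3: a=2, p=3176, q=211
  k=4: a=3, p=10973, q=729
  k=5: a=15, p=167771, q=11146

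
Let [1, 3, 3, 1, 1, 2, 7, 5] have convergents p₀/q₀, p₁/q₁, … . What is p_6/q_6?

569/436

Using pₖ = aₖpₖ₋₁ + pₖ₋₂, qₖ = aₖqₖ₋₁ + qₖ₋₂ (with p₋₁=1, p₋₂=0, q₋₁=0, q₋₂=1):
  k=0: a=1, p=1, q=1
  k=1: a=3, p=4, q=3
  k=2: a=3, p=13, q=10
  k=3: a=1, p=17, q=13
  k=4: a=1, p=30, q=23
  k=5: a=2, p=77, q=59
  k=6: a=7, p=569, q=436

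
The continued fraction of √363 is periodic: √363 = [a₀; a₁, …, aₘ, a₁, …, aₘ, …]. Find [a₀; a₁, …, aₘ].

[19; 19, 38]

a₀ = ⌊√363⌋ = 19.
With m₀=0, d₀=1 and mₖ₊₁ = dₖaₖ − mₖ, dₖ₊₁ = (n − mₖ₊₁²)/dₖ, aₖ₊₁ = ⌊(a₀+mₖ₊₁)/dₖ₊₁⌋:
  k=1: m=19, d=2, a=19
  k=2: m=19, d=1, a=38
d=1 and a=2a₀=38 at k=2, so the next step gives (m, d) = (19, 2) again — its k=1 value — and the period has length 2.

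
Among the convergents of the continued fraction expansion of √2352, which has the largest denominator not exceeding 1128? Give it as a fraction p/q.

18817/388

√2352 = [48; 2, 96, …] (period length 2).
Convergents:
  p_0/q_0 = 48/1
  p_1/q_1 = 97/2
  p_2/q_2 = 9360/193
  p_3/q_3 = 18817/388
  p_4/q_4 = 1815792/37441
q_3 = 388 ≤ 1128 < 37441 = q_4, so the answer is 18817/388.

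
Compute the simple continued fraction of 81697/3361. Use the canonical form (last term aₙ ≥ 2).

[24; 3, 3, 1, 16, 2, 7]

81697 = 24×3361 + 1033
3361 = 3×1033 + 262
1033 = 3×262 + 247
262 = 1×247 + 15
247 = 16×15 + 7
15 = 2×7 + 1
7 = 7×1 + 0  (stop)
So 81697/3361 = [24; 3, 3, 1, 16, 2, 7].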